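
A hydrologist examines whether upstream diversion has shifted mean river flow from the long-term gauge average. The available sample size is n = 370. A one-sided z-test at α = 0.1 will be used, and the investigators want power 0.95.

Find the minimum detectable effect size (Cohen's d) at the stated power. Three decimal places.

Required noncentrality: δ = z_{0.1} + z_{0.05} = 1.282 + 1.645 = 2.926.
δ = d·√n ⇒ d = δ/√n = 2.926/√370 = 0.1521.

d ≈ 0.152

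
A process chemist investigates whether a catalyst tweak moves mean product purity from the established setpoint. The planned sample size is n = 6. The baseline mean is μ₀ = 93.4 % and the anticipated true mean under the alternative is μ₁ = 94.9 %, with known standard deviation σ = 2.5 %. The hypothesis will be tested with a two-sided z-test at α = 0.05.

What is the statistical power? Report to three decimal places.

Standardized effect: d = |μ₁ − μ₀| / σ = |94.9 − 93.4| / 2.5 = 0.6000
Noncentrality parameter: δ = d·√n = 0.6000 × √6 = 1.4697
Critical value for a two-sided test at α = 0.05: z_{α/2} = 1.960.
Power = Φ(δ − 1.960) + Φ(−δ − 1.960) = Φ(-0.490) + Φ(-3.430) = 0.3120 + 0.0003 = 0.3123.

Power ≈ 0.312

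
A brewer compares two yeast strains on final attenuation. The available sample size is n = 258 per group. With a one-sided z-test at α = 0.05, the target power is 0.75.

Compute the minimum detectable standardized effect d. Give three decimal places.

Required noncentrality: δ = z_{0.05} + z_{0.25} = 1.645 + 0.674 = 2.319.
δ = d·√(n/2) ⇒ d = δ/√(n/2) = 2.319/√(258/2) = 0.2042.

d ≈ 0.204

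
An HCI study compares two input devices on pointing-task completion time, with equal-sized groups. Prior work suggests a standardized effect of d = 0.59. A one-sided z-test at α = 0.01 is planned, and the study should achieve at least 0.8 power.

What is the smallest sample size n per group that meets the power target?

For power 0.8 need Φ(δ − z_{0.01}) = 0.8, so δ = z_{0.01} + z_{0.20} = 2.326 + 0.842 = 3.168.
δ = d·√(n/2) ⇒ n = 2(δ/d)² = 2 × (3.168 / 0.59)² = 57.66.
Round up to the next whole unit.

n = 58 per group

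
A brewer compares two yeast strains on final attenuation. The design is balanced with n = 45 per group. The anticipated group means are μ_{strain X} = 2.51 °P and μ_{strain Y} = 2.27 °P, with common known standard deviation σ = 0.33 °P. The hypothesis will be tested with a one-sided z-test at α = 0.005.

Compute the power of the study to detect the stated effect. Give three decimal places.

Power ≈ 0.809

Standardized effect: d = |μ_{strain X} − μ_{strain Y}| / σ = |2.51 − 2.27| / 0.33 = 0.7273
Noncentrality parameter: δ = d·√(n/2) = 0.7273 × √(45/2) = 3.4498
Critical value for a one-sided test at α = 0.005: z_α = 2.576.
Power = Φ(δ − 2.576) = Φ(0.874) = 0.8089.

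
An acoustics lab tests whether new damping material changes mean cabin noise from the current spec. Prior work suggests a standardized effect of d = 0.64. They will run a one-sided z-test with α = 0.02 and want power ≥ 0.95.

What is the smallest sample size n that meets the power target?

Set Φ(δ − 2.054) = 0.95; then δ − 2.054 = Φ⁻¹(0.95) = 1.645, giving δ = 3.699.
δ = d·√n ⇒ n = (δ/d)² = (3.699 / 0.64)² = 33.40.
Round up to the next whole unit.

n = 34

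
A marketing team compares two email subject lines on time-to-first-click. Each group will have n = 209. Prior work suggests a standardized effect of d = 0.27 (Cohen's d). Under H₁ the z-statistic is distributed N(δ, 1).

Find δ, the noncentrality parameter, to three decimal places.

δ ≈ 2.760

The noncentrality parameter scales effect size by the design's sample-size factor: δ = d·√(n/2) = 0.27 × √(209/2) = 2.7601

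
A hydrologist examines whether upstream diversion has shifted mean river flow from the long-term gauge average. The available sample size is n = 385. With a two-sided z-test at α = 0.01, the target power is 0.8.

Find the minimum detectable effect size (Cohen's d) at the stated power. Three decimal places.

Required noncentrality: δ = z_{0.005} + z_{0.20} = 2.576 + 0.842 = 3.417.
(The second rejection-region term Φ(−δ − z_{α/2}) is negligible and dropped.)
δ = d·√n ⇒ d = δ/√n = 3.417/√385 = 0.1742.

d ≈ 0.174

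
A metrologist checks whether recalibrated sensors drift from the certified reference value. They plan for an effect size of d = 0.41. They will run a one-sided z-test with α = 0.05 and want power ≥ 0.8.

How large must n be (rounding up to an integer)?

n = 37

Set Φ(δ − 1.645) = 0.8; then δ − 1.645 = Φ⁻¹(0.8) = 0.842, giving δ = 2.486.
δ = d·√n ⇒ n = (δ/d)² = (2.486 / 0.41)² = 36.78.
Rounding up, n = 37.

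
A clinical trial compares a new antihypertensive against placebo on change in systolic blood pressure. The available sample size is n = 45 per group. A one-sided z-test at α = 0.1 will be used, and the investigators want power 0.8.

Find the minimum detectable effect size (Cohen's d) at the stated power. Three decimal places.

Need Φ(δ − 1.282) = 0.8, so δ = 1.282 + 0.842 = 2.123.
δ = d·√(n/2) ⇒ d = δ/√(n/2) = 2.123/√(45/2) = 0.4476.

d ≈ 0.448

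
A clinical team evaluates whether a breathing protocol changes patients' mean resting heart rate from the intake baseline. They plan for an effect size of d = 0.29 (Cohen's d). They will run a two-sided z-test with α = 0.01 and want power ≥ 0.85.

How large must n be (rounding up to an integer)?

n = 156

For power 0.85 need Φ(δ − z_{0.005}) = 0.85, so δ = z_{0.005} + z_{0.15} = 2.576 + 1.036 = 3.612.
(For δ > 0 the lower-tail rejection region contributes negligibly to power, so the one-term inversion is standard.)
δ = d·√n ⇒ n = (δ/d)² = (3.612 / 0.29)² = 155.15.
Rounding up, n = 156.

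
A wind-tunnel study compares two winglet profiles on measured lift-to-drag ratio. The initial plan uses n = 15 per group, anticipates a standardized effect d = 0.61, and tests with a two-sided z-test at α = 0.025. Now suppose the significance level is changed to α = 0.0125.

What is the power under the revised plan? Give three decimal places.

δ = d·√(n/2) = 0.61 × √(15/2) = 1.6706 (unchanged). New critical value: z_{0.0063} = 2.498.
Revised power = Φ(δ − 2.498) + Φ(−δ − 2.498) = Φ(-0.827) + Φ(-4.168) = 0.2041 + 0.0000 = 0.2041.

Power ≈ 0.204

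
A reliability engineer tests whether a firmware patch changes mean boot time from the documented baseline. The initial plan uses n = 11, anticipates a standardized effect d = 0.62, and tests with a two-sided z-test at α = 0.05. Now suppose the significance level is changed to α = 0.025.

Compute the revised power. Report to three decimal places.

Power ≈ 0.427

δ = d·√n = 0.62 × √11 = 2.0563 (unchanged). New critical value: z_{0.0125} = 2.241.
Revised power = Φ(δ − 2.241) + Φ(−δ − 2.241) = Φ(-0.185) + Φ(-4.298) = 0.4266 + 0.0000 = 0.4266.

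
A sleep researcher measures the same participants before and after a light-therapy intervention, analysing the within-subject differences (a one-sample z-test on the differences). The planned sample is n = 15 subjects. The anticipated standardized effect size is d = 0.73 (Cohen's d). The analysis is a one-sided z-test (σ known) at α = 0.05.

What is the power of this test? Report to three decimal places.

Power ≈ 0.881

Noncentrality parameter: δ = d·√n = 0.73 × √15 = 2.8273
Critical value for a one-sided test at α = 0.05: z_α = 1.645.
Power = Φ(δ − 1.645) = Φ(1.182) = 0.8815.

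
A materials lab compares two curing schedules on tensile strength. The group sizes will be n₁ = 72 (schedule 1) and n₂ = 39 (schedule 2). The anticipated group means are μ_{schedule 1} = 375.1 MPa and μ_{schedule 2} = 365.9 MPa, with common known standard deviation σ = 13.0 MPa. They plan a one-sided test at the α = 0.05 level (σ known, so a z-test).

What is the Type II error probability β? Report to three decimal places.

β ≈ 0.028

Standardized effect: d = |μ_{schedule 1} − μ_{schedule 2}| / σ = |375.1 − 365.9| / 13.0 = 0.7077
Noncentrality parameter: δ = d / √(1/n₁ + 1/n₂) = 0.7077 / √(1/72 + 1/39) = 3.5594
Critical value for a one-sided test at α = 0.05: z_α = 1.645.
Power = Φ(δ − 1.645) = Φ(1.915) = 0.9722.
Type II error: β = 1 − power = 1 − 0.9722 = 0.0278.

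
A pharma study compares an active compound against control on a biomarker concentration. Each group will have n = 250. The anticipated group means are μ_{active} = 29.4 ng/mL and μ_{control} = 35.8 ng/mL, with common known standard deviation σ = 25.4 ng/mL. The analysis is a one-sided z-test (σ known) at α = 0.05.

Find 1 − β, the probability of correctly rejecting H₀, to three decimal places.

Standardized effect: d = |μ_{active} − μ_{control}| / σ = |29.4 − 35.8| / 25.4 = 0.2520
Noncentrality parameter: δ = d·√(n/2) = 0.2520 × √(250/2) = 2.8171
One-sided α = 0.05 → critical value z_{0.05} = 1.645.
Power = Φ(δ − 1.645) = Φ(1.172) = 0.8794.

Power ≈ 0.879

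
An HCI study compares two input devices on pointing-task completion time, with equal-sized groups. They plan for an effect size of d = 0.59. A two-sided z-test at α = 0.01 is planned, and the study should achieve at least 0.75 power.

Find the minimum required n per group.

n = 61 per group

For power 0.75 need Φ(δ − z_{0.005}) = 0.75, so δ = z_{0.005} + z_{0.25} = 2.576 + 0.674 = 3.250.
(For δ > 0 the lower-tail rejection region contributes negligibly to power, so the one-term inversion is standard.)
δ = d·√(n/2) ⇒ n = 2(δ/d)² = 2 × (3.250 / 0.59)² = 60.70.
Round up to the next whole unit.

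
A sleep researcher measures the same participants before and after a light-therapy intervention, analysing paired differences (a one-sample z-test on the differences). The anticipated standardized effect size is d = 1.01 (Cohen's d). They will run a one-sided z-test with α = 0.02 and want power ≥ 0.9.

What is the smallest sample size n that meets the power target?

Set Φ(δ − 2.054) = 0.9; then δ − 2.054 = Φ⁻¹(0.9) = 1.282, giving δ = 3.335.
δ = d·√n ⇒ n = (δ/d)² = (3.335 / 1.01)² = 10.91.
Rounding up, n = 11.

n = 11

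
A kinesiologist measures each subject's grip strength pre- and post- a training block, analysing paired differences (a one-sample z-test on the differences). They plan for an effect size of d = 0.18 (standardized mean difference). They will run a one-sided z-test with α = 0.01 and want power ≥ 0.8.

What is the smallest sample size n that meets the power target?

Set Φ(δ − 2.326) = 0.8; then δ − 2.326 = Φ⁻¹(0.8) = 0.842, giving δ = 3.168.
δ = d·√n ⇒ n = (δ/d)² = (3.168 / 0.18)² = 309.75.
Rounding up, n = 310.

n = 310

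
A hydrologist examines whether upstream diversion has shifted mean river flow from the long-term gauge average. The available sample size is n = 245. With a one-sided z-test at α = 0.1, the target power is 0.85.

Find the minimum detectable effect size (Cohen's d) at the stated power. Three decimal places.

Required noncentrality: δ = z_{0.1} + z_{0.15} = 1.282 + 1.036 = 2.318.
δ = d·√n ⇒ d = δ/√n = 2.318/√245 = 0.1481.

d ≈ 0.148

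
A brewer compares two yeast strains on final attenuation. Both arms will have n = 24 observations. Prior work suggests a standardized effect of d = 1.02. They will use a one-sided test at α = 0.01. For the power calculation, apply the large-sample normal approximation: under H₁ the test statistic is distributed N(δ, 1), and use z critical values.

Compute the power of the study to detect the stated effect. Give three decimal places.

Power ≈ 0.886

Noncentrality parameter: δ = d·√(n/2) = 1.02 × √(24/2) = 3.5334
Critical value for a one-sided test at α = 0.01: z_α = 2.326.
Power = Φ(δ − 2.326) = Φ(1.207) = 0.8863.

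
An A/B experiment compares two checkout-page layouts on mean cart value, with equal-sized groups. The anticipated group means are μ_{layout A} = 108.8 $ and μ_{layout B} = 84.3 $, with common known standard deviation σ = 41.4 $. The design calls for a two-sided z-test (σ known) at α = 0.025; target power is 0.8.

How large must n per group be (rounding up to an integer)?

Standardized effect: d = |μ_{layout A} − μ_{layout B}| / σ = |108.8 − 84.3| / 41.4 = 0.5918
For power 0.8 need Φ(δ − z_{0.0125}) = 0.8, so δ = z_{0.0125} + z_{0.20} = 2.241 + 0.842 = 3.083.
(The Φ(−δ − z_{α/2}) term is vanishingly small for δ > 0 and is dropped in the standard sample-size formula.)
δ = d·√(n/2) ⇒ n = 2(δ/d)² = 2 × (3.083 / 0.5918)² = 54.28.
Round up to the next whole unit.

n = 55 per group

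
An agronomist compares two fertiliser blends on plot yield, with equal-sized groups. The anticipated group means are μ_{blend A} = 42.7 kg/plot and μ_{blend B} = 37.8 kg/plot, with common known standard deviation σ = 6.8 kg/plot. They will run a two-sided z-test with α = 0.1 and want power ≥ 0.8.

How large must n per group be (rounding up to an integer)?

Standardized effect: d = |μ_{blend A} − μ_{blend B}| / σ = |42.7 − 37.8| / 6.8 = 0.7206
For power 0.8 need Φ(δ − z_{0.05}) = 0.8, so δ = z_{0.05} + z_{0.20} = 1.645 + 0.842 = 2.486.
(The Φ(−δ − z_{α/2}) term is vanishingly small for δ > 0 and is dropped in the standard sample-size formula.)
δ = d·√(n/2) ⇒ n = 2(δ/d)² = 2 × (2.486 / 0.7206)² = 23.81.
Round up to the next whole unit.

n = 24 per group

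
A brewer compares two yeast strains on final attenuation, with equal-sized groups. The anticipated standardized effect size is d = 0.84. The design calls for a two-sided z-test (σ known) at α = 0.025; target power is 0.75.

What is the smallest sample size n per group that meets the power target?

For power 0.75 need Φ(δ − z_{0.0125}) = 0.75, so δ = z_{0.0125} + z_{0.25} = 2.241 + 0.674 = 2.916.
(For δ > 0 the lower-tail rejection region contributes negligibly to power, so the one-term inversion is standard.)
δ = d·√(n/2) ⇒ n = 2(δ/d)² = 2 × (2.916 / 0.84)² = 24.10.
Rounding up, n = 25 per group.

n = 25 per group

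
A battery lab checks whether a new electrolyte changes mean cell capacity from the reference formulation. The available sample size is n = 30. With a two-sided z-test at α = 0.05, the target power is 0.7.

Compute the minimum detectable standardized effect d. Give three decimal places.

Required noncentrality: δ = z_{0.025} + z_{0.30} = 1.960 + 0.524 = 2.484.
(The second rejection-region term Φ(−δ − z_{α/2}) is negligible and dropped.)
δ = d·√n ⇒ d = δ/√n = 2.484/√30 = 0.4536.

d ≈ 0.454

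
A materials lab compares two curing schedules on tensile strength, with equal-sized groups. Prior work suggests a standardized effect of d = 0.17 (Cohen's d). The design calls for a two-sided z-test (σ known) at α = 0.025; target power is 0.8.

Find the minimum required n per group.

Set Φ(δ − 2.241) = 0.8; then δ − 2.241 = Φ⁻¹(0.8) = 0.842, giving δ = 3.083.
(Ignoring the negligible lower-tail rejection probability gives the usual closed-form inversion.)
δ = d·√(n/2) ⇒ n = 2(δ/d)² = 2 × (3.083 / 0.17)² = 657.79.
Round up to the next whole unit.

n = 658 per group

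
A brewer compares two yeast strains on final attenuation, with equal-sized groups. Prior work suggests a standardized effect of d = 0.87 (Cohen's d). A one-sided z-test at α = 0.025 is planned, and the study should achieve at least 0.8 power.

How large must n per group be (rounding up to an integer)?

n = 21 per group

Set Φ(δ − 1.960) = 0.8; then δ − 1.960 = Φ⁻¹(0.8) = 0.842, giving δ = 2.802.
δ = d·√(n/2) ⇒ n = 2(δ/d)² = 2 × (2.802 / 0.87)² = 20.74.
Round up to the next whole unit.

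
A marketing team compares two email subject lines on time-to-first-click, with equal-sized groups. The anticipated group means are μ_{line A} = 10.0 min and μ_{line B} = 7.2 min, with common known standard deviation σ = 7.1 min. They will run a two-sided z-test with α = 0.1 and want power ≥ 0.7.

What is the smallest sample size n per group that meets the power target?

Standardized effect: d = |μ_{line A} − μ_{line B}| / σ = |10.0 − 7.2| / 7.1 = 0.3944
Set Φ(δ − 1.645) = 0.7; then δ − 1.645 = Φ⁻¹(0.7) = 0.524, giving δ = 2.169.
(Ignoring the negligible lower-tail rejection probability gives the usual closed-form inversion.)
δ = d·√(n/2) ⇒ n = 2(δ/d)² = 2 × (2.169 / 0.3944)² = 60.51.
Round up to the next whole unit.

n = 61 per group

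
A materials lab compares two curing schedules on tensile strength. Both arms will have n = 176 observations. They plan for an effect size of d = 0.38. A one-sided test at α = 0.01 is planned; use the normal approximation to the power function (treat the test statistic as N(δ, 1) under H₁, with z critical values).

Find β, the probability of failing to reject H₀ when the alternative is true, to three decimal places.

Noncentrality parameter: δ = d·√(n/2) = 0.38 × √(176/2) = 3.5647
Critical value for a one-sided test at α = 0.01: z_α = 2.326.
Power = P(Z > 2.326 − δ) = Φ(1.238) = 0.8922.
Type II error: β = 1 − power = 1 − 0.8922 = 0.1078.

β ≈ 0.108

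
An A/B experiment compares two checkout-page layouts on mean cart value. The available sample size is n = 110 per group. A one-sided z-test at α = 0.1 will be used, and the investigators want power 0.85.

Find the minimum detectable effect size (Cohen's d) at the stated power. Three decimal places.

d ≈ 0.313

Need Φ(δ − 1.282) = 0.85, so δ = 1.282 + 1.036 = 2.318.
δ = d·√(n/2) ⇒ d = δ/√(n/2) = 2.318/√(110/2) = 0.3126.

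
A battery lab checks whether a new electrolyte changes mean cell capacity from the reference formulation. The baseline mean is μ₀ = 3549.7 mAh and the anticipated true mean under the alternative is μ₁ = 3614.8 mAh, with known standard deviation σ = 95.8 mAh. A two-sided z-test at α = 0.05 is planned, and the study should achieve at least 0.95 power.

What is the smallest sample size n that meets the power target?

Standardized effect: d = |μ₁ − μ₀| / σ = |3614.8 − 3549.7| / 95.8 = 0.6795
Set Φ(δ − 1.960) = 0.95; then δ − 1.960 = Φ⁻¹(0.95) = 1.645, giving δ = 3.605.
(For δ > 0 the lower-tail rejection region contributes negligibly to power, so the one-term inversion is standard.)
δ = d·√n ⇒ n = (δ/d)² = (3.605 / 0.6795)² = 28.14.
Round up to the next whole unit.

n = 29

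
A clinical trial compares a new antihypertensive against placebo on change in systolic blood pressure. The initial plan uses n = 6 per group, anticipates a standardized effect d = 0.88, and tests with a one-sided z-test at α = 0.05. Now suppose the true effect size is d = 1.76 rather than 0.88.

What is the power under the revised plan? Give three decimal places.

Power ≈ 0.920

With d = 1.76: δ = d·√(n/2) = 1.76 × √(6/2) = 3.0484. Critical value z_{0.05} = 1.645.
Revised power = Φ(δ − 1.645) = Φ(1.404) = 0.9198.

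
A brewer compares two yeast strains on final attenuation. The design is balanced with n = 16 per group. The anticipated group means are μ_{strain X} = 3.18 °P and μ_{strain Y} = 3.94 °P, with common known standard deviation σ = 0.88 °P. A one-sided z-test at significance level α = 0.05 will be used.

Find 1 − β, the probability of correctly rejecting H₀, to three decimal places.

Standardized effect: d = |μ_{strain X} − μ_{strain Y}| / σ = |3.18 − 3.94| / 0.88 = 0.8636
Noncentrality parameter: δ = d·√(n/2) = 0.8636 × √(16/2) = 2.4427
One-sided α = 0.05 → critical value z_{0.05} = 1.645.
Power = P(Z > 1.645 − δ) = Φ(0.798) = 0.7875.

Power ≈ 0.788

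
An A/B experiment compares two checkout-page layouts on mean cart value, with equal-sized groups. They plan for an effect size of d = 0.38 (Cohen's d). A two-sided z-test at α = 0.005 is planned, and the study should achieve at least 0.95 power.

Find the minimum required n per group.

n = 275 per group

Set Φ(δ − 2.807) = 0.95; then δ − 2.807 = Φ⁻¹(0.95) = 1.645, giving δ = 4.452.
(For δ > 0 the lower-tail rejection region contributes negligibly to power, so the one-term inversion is standard.)
δ = d·√(n/2) ⇒ n = 2(δ/d)² = 2 × (4.452 / 0.38)² = 274.51.
Round up to the next whole unit.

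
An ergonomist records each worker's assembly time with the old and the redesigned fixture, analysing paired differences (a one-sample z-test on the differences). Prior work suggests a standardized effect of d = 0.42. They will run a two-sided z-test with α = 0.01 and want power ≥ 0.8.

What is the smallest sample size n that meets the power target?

Set Φ(δ − 2.576) = 0.8; then δ − 2.576 = Φ⁻¹(0.8) = 0.842, giving δ = 3.417.
(The Φ(−δ − z_{α/2}) term is vanishingly small for δ > 0 and is dropped in the standard sample-size formula.)
δ = d·√n ⇒ n = (δ/d)² = (3.417 / 0.42)² = 66.21.
Rounding up, n = 67.

n = 67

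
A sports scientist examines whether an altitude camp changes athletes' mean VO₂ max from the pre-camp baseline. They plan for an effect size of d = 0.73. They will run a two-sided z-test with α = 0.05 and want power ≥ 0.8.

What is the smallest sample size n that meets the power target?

For power 0.8 need Φ(δ − z_{0.025}) = 0.8, so δ = z_{0.025} + z_{0.20} = 1.960 + 0.842 = 2.802.
(Ignoring the negligible lower-tail rejection probability gives the usual closed-form inversion.)
δ = d·√n ⇒ n = (δ/d)² = (2.802 / 0.73)² = 14.73.
Round up to the next whole unit.

n = 15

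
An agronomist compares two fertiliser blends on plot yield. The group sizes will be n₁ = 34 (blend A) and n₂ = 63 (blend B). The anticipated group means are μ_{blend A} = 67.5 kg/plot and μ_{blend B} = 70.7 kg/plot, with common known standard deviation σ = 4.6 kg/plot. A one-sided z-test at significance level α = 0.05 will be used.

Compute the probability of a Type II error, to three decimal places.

β ≈ 0.052

Standardized effect: d = |μ_{blend A} − μ_{blend B}| / σ = |67.5 − 70.7| / 4.6 = 0.6957
Noncentrality parameter: δ = d / √(1/n₁ + 1/n₂) = 0.6957 / √(1/34 + 1/63) = 3.2690
One-sided α = 0.05 → critical value z_{0.05} = 1.645.
Power = Φ(δ − 1.645) = Φ(1.624) = 0.9478.
Type II error: β = 1 − power = 1 − 0.9478 = 0.0522.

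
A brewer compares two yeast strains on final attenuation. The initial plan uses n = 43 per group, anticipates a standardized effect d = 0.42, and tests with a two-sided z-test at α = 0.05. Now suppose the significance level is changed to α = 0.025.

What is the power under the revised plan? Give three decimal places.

Power ≈ 0.384

δ = d·√(n/2) = 0.42 × √(43/2) = 1.9475 (unchanged). New critical value: z_{0.0125} = 2.241.
Revised power = Φ(δ − 2.241) + Φ(−δ − 2.241) = Φ(-0.294) + Φ(-4.189) = 0.3844 + 0.0000 = 0.3844.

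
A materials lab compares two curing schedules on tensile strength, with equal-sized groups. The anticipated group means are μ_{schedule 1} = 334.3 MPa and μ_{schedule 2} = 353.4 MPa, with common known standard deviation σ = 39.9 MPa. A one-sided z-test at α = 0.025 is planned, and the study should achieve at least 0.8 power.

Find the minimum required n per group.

n = 69 per group

Standardized effect: d = |μ_{schedule 1} − μ_{schedule 2}| / σ = |334.3 − 353.4| / 39.9 = 0.4787
Set Φ(δ − 1.960) = 0.8; then δ − 1.960 = Φ⁻¹(0.8) = 0.842, giving δ = 2.802.
δ = d·√(n/2) ⇒ n = 2(δ/d)² = 2 × (2.802 / 0.4787)² = 68.50.
Rounding up, n = 69 per group.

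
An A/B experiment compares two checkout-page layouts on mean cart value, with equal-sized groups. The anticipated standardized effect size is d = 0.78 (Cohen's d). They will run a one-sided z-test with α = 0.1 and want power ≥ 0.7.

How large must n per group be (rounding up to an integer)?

For power 0.7 need Φ(δ − z_{0.1}) = 0.7, so δ = z_{0.1} + z_{0.30} = 1.282 + 0.524 = 1.806.
δ = d·√(n/2) ⇒ n = 2(δ/d)² = 2 × (1.806 / 0.78)² = 10.72.
Rounding up, n = 11 per group.

n = 11 per group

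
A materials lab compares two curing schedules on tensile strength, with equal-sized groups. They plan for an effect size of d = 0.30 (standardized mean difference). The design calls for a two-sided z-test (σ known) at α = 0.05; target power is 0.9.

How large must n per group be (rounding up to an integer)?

For power 0.9 need Φ(δ − z_{0.025}) = 0.9, so δ = z_{0.025} + z_{0.10} = 1.960 + 1.282 = 3.242.
(The Φ(−δ − z_{α/2}) term is vanishingly small for δ > 0 and is dropped in the standard sample-size formula.)
δ = d·√(n/2) ⇒ n = 2(δ/d)² = 2 × (3.242 / 0.30)² = 233.50.
Round up to the next whole unit.

n = 234 per group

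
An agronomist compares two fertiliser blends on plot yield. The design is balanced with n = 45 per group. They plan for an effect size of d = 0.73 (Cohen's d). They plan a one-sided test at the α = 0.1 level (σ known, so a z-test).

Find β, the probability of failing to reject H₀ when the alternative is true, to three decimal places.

β ≈ 0.015

Noncentrality parameter: δ = d·√(n/2) = 0.73 × √(45/2) = 3.4627
One-sided α = 0.1 → critical value z_{0.1} = 1.282.
Power = P(Z > 1.282 − δ) = Φ(2.181) = 0.9854.
Type II error: β = 1 − power = 1 − 0.9854 = 0.0146.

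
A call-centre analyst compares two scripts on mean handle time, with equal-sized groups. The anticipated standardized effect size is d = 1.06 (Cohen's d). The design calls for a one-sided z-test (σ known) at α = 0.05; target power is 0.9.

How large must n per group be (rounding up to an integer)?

n = 16 per group

Set Φ(δ − 1.645) = 0.9; then δ − 1.645 = Φ⁻¹(0.9) = 1.282, giving δ = 2.926.
δ = d·√(n/2) ⇒ n = 2(δ/d)² = 2 × (2.926 / 1.06)² = 15.24.
Round up to the next whole unit.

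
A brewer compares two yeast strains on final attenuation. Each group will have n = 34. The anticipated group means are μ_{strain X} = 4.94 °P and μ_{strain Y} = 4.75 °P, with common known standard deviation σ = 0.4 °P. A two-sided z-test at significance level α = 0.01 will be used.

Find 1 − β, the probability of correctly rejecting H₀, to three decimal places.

Standardized effect: d = |μ_{strain X} − μ_{strain Y}| / σ = |4.94 − 4.75| / 0.4 = 0.4750
Noncentrality parameter: λ = d·√(n/2) = 0.4750 × √(34/2) = 1.9585
Two-sided α = 0.01 → critical value z_{0.005} = 2.576.
Power = Φ(λ − 2.576) + Φ(−λ − 2.576) = Φ(-0.617) + Φ(-4.534) = 0.2685 + 0.0000 = 0.2685.

Power ≈ 0.269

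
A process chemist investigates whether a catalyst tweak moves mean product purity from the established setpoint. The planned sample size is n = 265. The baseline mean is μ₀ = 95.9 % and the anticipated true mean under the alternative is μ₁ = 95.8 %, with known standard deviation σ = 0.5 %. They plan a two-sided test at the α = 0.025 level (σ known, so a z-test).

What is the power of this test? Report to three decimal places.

Power ≈ 0.845

Standardized effect: d = |μ₁ − μ₀| / σ = |95.8 − 95.9| / 0.5 = 0.2000
Noncentrality parameter: δ = d·√n = 0.2000 × √265 = 3.2558
Critical value for a two-sided test at α = 0.025: z_{α/2} = 2.241.
Power = Φ(δ − 2.241) + Φ(−δ − 2.241) = Φ(1.014) + Φ(-5.497) = 0.8448 + 0.0000 = 0.8448.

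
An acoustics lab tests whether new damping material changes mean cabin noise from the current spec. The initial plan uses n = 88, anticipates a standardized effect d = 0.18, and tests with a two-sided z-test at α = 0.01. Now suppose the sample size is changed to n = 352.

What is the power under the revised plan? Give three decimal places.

Power ≈ 0.789

With n = 352: δ = d·√n = 0.18 × √352 = 3.3771. Critical value z_{0.005} = 2.576.
Revised power = Φ(δ − 2.576) + Φ(−δ − 2.576) = Φ(0.801) + Φ(-5.953) = 0.7885 + 0.0000 = 0.7885.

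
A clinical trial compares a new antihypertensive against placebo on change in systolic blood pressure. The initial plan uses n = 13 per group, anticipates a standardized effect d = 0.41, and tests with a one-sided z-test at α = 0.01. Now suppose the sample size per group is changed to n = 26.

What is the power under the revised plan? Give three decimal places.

Power ≈ 0.198

With n = 26 per group: δ = d·√(n/2) = 0.41 × √(26/2) = 1.4783. Critical value z_{0.01} = 2.326.
Revised power = P(Z > 2.326 − δ) = Φ(-0.848) = 0.1982.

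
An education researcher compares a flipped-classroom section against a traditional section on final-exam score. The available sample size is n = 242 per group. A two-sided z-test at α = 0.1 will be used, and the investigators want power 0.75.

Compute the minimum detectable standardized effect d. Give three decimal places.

d ≈ 0.211

Required noncentrality: δ = z_{0.05} + z_{0.25} = 1.645 + 0.674 = 2.319.
(Lower-tail contribution to power is negligible for δ > 0.)
δ = d·√(n/2) ⇒ d = δ/√(n/2) = 2.319/√(242/2) = 0.2108.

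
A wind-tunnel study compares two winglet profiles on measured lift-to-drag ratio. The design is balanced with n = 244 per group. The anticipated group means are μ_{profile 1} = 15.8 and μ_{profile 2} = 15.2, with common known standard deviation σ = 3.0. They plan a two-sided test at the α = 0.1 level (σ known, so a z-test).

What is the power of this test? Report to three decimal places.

Power ≈ 0.714

Standardized effect: d = |μ_{profile 1} − μ_{profile 2}| / σ = |15.8 − 15.2| / 3.0 = 0.2000
Noncentrality parameter: δ = d·√(n/2) = 0.2000 × √(244/2) = 2.2091
Two-sided α = 0.1 → critical value z_{0.05} = 1.645.
Power = Φ(δ − 1.645) + Φ(−δ − 1.645) = Φ(0.564) + Φ(-3.854) = 0.7137 + 0.0001 = 0.7138.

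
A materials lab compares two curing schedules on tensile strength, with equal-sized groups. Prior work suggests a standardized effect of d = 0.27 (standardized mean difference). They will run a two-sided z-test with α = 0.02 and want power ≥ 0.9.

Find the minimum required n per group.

n = 358 per group

Set Φ(δ − 2.326) = 0.9; then δ − 2.326 = Φ⁻¹(0.9) = 1.282, giving δ = 3.608.
(For δ > 0 the lower-tail rejection region contributes negligibly to power, so the one-term inversion is standard.)
δ = d·√(n/2) ⇒ n = 2(δ/d)² = 2 × (3.608 / 0.27)² = 357.12.
Rounding up, n = 358 per group.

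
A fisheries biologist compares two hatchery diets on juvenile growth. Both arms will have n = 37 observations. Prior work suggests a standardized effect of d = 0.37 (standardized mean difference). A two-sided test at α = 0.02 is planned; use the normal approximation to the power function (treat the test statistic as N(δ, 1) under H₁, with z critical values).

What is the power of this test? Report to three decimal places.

Noncentrality parameter: λ = d·√(n/2) = 0.37 × √(37/2) = 1.5914
Two-sided α = 0.02 → critical value z_{0.01} = 2.326.
Power = Φ(λ − 2.326) + Φ(−λ − 2.326) = Φ(-0.735) + Φ(-3.918) = 0.2312 + 0.0000 = 0.2312.

Power ≈ 0.231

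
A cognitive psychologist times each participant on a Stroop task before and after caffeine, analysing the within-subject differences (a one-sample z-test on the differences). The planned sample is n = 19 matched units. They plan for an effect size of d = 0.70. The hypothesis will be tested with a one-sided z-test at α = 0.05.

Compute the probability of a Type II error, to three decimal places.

Noncentrality parameter: δ = d·√n = 0.70 × √19 = 3.0512
One-sided α = 0.05 → critical value z_{0.05} = 1.645.
Power = Φ(δ − 1.645) = Φ(1.406) = 0.9202.
Type II error: β = 1 − power = 1 − 0.9202 = 0.0798.

β ≈ 0.080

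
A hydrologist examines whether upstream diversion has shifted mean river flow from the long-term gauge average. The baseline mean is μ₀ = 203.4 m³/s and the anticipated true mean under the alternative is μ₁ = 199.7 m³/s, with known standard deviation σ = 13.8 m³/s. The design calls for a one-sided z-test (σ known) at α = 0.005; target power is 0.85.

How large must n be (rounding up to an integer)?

Standardized effect: d = |μ₁ − μ₀| / σ = |199.7 − 203.4| / 13.8 = 0.2681
Set Φ(δ − 2.576) = 0.85; then δ − 2.576 = Φ⁻¹(0.85) = 1.036, giving δ = 3.612.
δ = d·√n ⇒ n = (δ/d)² = (3.612 / 0.2681)² = 181.52.
Rounding up, n = 182.

n = 182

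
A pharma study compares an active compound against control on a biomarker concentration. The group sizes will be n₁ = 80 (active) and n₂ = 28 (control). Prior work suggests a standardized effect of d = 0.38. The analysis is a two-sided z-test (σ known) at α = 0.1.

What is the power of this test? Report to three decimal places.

Power ≈ 0.535

Noncentrality parameter: δ = d / √(1/n₁ + 1/n₂) = 0.38 / √(1/80 + 1/28) = 1.7306
Two-sided α = 0.1 → critical value z_{0.05} = 1.645.
Power = Φ(δ − 1.645) + Φ(−δ − 1.645) = Φ(0.086) + Φ(-3.375) = 0.5342 + 0.0004 = 0.5345.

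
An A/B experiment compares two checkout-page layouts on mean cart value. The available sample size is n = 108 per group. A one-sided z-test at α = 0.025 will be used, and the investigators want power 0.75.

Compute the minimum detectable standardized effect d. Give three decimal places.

d ≈ 0.359

Required noncentrality: δ = z_{0.025} + z_{0.25} = 1.960 + 0.674 = 2.634.
δ = d·√(n/2) ⇒ d = δ/√(n/2) = 2.634/√(108/2) = 0.3585.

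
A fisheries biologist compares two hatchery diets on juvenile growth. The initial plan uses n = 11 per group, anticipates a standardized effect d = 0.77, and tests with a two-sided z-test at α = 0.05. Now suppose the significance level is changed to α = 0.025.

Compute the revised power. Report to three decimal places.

Power ≈ 0.332

δ = d·√(n/2) = 0.77 × √(11/2) = 1.8058 (unchanged). New critical value: z_{0.0125} = 2.241.
Revised power = Φ(δ − 2.241) + Φ(−δ − 2.241) = Φ(-0.436) + Φ(-4.047) = 0.3316 + 0.0000 = 0.3316.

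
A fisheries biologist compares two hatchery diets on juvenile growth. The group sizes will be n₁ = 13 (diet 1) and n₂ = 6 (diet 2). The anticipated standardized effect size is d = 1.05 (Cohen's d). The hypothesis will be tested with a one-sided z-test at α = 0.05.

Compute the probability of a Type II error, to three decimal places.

β ≈ 0.315

Noncentrality parameter: λ = d / √(1/n₁ + 1/n₂) = 1.05 / √(1/13 + 1/6) = 2.1275
Critical value for a one-sided test at α = 0.05: z_α = 1.645.
Power = Φ(λ − 1.645) = Φ(0.483) = 0.6853.
Type II error: β = 1 − power = 1 − 0.6853 = 0.3147.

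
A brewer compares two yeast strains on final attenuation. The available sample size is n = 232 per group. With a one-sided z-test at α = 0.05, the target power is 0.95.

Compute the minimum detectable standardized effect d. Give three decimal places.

d ≈ 0.305

Required noncentrality: δ = z_{0.05} + z_{0.05} = 1.645 + 1.645 = 3.290.
δ = d·√(n/2) ⇒ d = δ/√(n/2) = 3.290/√(232/2) = 0.3054.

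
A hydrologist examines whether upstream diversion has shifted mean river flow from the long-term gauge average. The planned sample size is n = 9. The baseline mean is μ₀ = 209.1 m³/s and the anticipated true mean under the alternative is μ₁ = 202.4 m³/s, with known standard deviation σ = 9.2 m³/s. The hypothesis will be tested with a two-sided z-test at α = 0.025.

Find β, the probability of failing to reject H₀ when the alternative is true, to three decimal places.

Standardized effect: d = |μ₁ − μ₀| / σ = |202.4 − 209.1| / 9.2 = 0.7283
Noncentrality parameter: δ = d·√n = 0.7283 × √9 = 2.1848
Two-sided α = 0.025 → critical value z_{0.0125} = 2.241.
Power = Φ(δ − 2.241) + Φ(−δ − 2.241) = Φ(-0.057) + Φ(-4.426) = 0.4774 + 0.0000 = 0.4774.
Type II error: β = 1 − power = 1 − 0.4774 = 0.5226.

β ≈ 0.523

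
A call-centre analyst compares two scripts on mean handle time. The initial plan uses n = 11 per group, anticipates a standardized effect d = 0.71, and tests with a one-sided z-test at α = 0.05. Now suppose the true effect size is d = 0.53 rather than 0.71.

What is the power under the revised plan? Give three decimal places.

Power ≈ 0.344

With d = 0.53: δ = d·√(n/2) = 0.53 × √(11/2) = 1.2430. Critical value z_{0.05} = 1.645.
Revised power = P(Z > 1.645 − δ) = Φ(-0.402) = 0.3439.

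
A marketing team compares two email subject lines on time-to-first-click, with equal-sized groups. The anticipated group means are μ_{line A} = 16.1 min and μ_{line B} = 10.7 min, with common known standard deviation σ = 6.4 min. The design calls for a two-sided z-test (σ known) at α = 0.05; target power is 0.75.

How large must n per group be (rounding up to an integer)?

n = 20 per group

Standardized effect: d = |μ_{line A} − μ_{line B}| / σ = |16.1 − 10.7| / 6.4 = 0.8438
For power 0.75 need Φ(δ − z_{0.025}) = 0.75, so δ = z_{0.025} + z_{0.25} = 1.960 + 0.674 = 2.634.
(The Φ(−δ − z_{α/2}) term is vanishingly small for δ > 0 and is dropped in the standard sample-size formula.)
δ = d·√(n/2) ⇒ n = 2(δ/d)² = 2 × (2.634 / 0.8438)² = 19.50.
Rounding up, n = 20 per group.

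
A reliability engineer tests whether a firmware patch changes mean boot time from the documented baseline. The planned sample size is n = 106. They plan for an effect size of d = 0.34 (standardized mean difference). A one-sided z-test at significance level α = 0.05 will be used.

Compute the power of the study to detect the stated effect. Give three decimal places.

Power ≈ 0.968

Noncentrality parameter: δ = d·√n = 0.34 × √106 = 3.5005
Critical value for a one-sided test at α = 0.05: z_α = 1.645.
Power = P(Z > 1.645 − δ) = Φ(1.856) = 0.9682.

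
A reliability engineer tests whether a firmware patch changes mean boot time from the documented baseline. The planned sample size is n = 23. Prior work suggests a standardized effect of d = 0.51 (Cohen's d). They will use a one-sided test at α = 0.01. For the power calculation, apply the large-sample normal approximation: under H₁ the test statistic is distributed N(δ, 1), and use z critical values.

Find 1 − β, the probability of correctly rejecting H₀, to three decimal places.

Noncentrality parameter: δ = d·√n = 0.51 × √23 = 2.4459
One-sided α = 0.01 → critical value z_{0.01} = 2.326.
Power = P(Z > 2.326 − δ) = Φ(0.120) = 0.5476.

Power ≈ 0.548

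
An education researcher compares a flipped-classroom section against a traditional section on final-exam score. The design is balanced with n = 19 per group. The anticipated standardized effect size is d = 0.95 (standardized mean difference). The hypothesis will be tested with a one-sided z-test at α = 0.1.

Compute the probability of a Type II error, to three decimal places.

β ≈ 0.050

Noncentrality parameter: δ = d·√(n/2) = 0.95 × √(19/2) = 2.9281
Critical value for a one-sided test at α = 0.1: z_α = 1.282.
Power = P(Z > 1.282 − δ) = Φ(1.647) = 0.9502.
Type II error: β = 1 − power = 1 − 0.9502 = 0.0498.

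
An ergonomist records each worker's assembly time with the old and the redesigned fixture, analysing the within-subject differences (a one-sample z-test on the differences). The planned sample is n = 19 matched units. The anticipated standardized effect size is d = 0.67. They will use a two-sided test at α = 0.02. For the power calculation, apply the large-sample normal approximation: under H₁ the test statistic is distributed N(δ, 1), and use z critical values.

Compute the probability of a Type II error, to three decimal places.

Noncentrality parameter: δ = d·√n = 0.67 × √19 = 2.9205
Critical value for a two-sided test at α = 0.02: z_{α/2} = 2.326.
Power = Φ(δ − 2.326) + Φ(−δ − 2.326) = Φ(0.594) + Φ(-5.247) = 0.7238 + 0.0000 = 0.7238.
Type II error: β = 1 − power = 1 − 0.7238 = 0.2762.

β ≈ 0.276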